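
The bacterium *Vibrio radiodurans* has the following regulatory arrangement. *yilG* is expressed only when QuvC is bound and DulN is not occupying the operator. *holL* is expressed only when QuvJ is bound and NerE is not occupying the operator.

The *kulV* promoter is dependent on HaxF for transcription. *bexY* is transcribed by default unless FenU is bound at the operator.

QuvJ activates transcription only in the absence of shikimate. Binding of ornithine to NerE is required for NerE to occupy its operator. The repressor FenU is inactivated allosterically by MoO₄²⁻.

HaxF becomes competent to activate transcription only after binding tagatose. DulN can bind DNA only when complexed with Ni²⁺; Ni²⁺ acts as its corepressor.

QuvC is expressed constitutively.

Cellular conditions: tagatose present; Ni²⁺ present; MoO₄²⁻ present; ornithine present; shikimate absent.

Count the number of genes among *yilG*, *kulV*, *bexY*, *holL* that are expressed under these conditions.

Ni²⁺ is present, so DulN is active.
QuvC is produced constitutively and is active.
With repressor DulN bound, *yilG* is not transcribed.
→ *yilG* is OFF.
Tagatose is present, so HaxF is active.
No repressor is bound and HaxF is active, so *kulV* is transcribed.
→ *kulV* is ON.
MoO₄²⁻ is present, so FenU is inactive.
With no repressor bound, *bexY* is transcribed.
→ *bexY* is ON.
Ornithine is present, so NerE is active.
Shikimate is absent, so QuvJ is active.
With repressor NerE bound, *holL* is not transcribed.
→ *holL* is OFF.
2 of the 4 genes are transcribed.

2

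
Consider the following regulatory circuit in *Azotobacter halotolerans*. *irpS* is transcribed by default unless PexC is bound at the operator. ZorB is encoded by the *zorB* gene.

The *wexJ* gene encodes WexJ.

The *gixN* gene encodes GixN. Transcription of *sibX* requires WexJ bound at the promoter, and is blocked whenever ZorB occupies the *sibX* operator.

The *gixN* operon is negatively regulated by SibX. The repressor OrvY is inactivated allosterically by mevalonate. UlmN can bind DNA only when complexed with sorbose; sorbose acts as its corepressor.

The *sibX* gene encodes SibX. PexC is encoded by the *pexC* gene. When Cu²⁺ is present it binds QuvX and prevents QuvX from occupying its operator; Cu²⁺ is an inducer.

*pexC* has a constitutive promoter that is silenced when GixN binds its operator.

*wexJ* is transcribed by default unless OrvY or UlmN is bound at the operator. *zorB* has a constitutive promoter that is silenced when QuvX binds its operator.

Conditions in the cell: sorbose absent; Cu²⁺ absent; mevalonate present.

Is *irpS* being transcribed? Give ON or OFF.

OFF

Cu²⁺ is absent, so QuvX is active.
With repressor QuvX bound, *zorB* is not transcribed.
So ZorB is not produced.
Mevalonate is present, so OrvY is inactive.
Sorbose is absent, so UlmN is inactive.
With no repressor bound, *wexJ* is transcribed.
So WexJ is produced and active.
No repressor is bound and WexJ is active, so *sibX* is transcribed.
So SibX is produced and active.
With repressor SibX bound, *gixN* is not transcribed.
So GixN is not produced.
With no repressor bound, *pexC* is transcribed.
So PexC is produced and active.
With repressor PexC bound, *irpS* is not transcribed.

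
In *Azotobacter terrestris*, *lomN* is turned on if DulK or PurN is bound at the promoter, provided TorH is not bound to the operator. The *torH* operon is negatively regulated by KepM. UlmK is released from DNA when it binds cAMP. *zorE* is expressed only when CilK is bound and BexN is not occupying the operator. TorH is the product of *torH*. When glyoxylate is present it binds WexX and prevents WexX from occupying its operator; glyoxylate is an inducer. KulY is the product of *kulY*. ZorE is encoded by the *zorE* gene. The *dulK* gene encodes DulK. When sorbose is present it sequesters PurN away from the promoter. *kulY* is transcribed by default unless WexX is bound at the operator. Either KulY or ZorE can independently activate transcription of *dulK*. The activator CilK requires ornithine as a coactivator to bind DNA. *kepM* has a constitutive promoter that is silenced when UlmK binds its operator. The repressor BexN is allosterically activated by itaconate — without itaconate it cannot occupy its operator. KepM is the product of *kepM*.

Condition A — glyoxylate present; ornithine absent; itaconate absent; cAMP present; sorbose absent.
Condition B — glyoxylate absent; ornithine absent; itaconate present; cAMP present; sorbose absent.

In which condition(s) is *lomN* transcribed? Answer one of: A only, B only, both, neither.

Condition A:
Glyoxylate is present, so WexX is inactive.
With no repressor bound, *kulY* is transcribed.
So KulY is produced and active.
Ornithine is absent, so CilK is inactive.
Itaconate is absent, so BexN is inactive.
Required activator CilK is absent, so *zorE* is not transcribed.
So ZorE is not produced.
Activator KulY is present, so *dulK* is transcribed.
So DulK is produced and active.
cAMP is present, so UlmK is inactive.
With no repressor bound, *kepM* is transcribed.
So KepM is produced and active.
With repressor KepM bound, *torH* is not transcribed.
So TorH is not produced.
Sorbose is absent, so PurN is active.
Activator DulK is present, so *lomN* is transcribed.
→ *lomN* is ON in A.
Condition B:
Glyoxylate is absent, so WexX is active.
With repressor WexX bound, *kulY* is not transcribed.
So KulY is not produced.
Ornithine is absent, so CilK is inactive.
Itaconate is present, so BexN is active.
With repressor BexN bound, *zorE* is not transcribed.
So ZorE is not produced.
No activator is available at the *dulK* promoter, so *dulK* is not transcribed.
So DulK is not produced.
cAMP is present, so UlmK is inactive.
With no repressor bound, *kepM* is transcribed.
So KepM is produced and active.
With repressor KepM bound, *torH* is not transcribed.
So TorH is not produced.
Sorbose is absent, so PurN is active.
Activator PurN is present, so *lomN* is transcribed.
→ *lomN* is ON in B.

both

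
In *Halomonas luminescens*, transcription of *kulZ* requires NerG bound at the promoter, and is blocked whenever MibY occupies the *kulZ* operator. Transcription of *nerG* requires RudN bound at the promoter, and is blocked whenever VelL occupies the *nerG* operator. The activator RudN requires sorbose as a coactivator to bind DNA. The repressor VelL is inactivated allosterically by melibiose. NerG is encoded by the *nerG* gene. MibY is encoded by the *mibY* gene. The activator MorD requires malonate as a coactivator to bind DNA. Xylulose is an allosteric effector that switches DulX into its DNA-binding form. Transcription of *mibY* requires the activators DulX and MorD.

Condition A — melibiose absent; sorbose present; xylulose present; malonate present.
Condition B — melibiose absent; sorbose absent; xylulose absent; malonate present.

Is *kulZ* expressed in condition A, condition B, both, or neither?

neither

Condition A:
Melibiose is absent, so VelL is active.
Sorbose is present, so RudN is active.
With repressor VelL bound, *nerG* is not transcribed.
So NerG is not produced.
Xylulose is present, so DulX is active.
Malonate is present, so MorD is active.
No repressor is bound and DulX and MorD are active, so *mibY* is transcribed.
So MibY is produced and active.
With repressor MibY bound, *kulZ* is not transcribed.
→ *kulZ* is OFF in A.
Condition B:
Melibiose is absent, so VelL is active.
Sorbose is absent, so RudN is inactive.
With repressor VelL bound, *nerG* is not transcribed.
So NerG is not produced.
Xylulose is absent, so DulX is inactive.
Malonate is present, so MorD is active.
Required activator DulX is absent, so *mibY* is not transcribed.
So MibY is not produced.
Required activator NerG is absent, so *kulZ* is not transcribed.
→ *kulZ* is OFF in B.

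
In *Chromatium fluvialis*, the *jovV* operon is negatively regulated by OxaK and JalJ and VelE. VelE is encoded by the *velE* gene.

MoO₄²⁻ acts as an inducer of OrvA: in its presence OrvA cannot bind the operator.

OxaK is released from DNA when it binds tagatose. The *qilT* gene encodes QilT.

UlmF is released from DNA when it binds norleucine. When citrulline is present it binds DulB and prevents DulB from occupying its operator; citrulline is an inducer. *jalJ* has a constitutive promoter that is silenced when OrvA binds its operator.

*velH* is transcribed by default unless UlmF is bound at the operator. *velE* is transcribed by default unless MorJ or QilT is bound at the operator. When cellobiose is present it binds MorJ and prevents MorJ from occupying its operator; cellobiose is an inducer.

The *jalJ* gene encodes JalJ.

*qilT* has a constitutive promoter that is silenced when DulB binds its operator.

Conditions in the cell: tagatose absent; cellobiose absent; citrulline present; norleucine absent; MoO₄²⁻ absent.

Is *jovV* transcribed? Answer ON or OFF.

OFF

Tagatose is absent, so OxaK is active.
MoO₄²⁻ is absent, so OrvA is active.
With repressor OrvA bound, *jalJ* is not transcribed.
So JalJ is not produced.
Cellobiose is absent, so MorJ is active.
Citrulline is present, so DulB is inactive.
With no repressor bound, *qilT* is transcribed.
So QilT is produced and active.
With repressor MorJ bound, *velE* is not transcribed.
So VelE is not produced.
With repressor OxaK bound, *jovV* is not transcribed.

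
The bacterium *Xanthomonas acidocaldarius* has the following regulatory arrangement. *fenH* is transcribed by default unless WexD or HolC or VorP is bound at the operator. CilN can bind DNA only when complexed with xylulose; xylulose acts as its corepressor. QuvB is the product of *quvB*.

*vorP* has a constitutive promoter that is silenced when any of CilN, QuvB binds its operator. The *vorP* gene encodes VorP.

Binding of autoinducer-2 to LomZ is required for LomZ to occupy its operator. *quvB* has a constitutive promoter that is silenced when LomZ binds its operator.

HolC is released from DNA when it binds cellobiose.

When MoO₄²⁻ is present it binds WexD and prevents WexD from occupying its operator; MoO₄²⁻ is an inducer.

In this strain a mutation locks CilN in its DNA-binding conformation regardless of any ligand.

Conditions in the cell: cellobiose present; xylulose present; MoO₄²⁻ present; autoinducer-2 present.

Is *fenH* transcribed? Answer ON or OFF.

MoO₄²⁻ is present, so WexD is inactive.
Cellobiose is present, so HolC is inactive.
CilN is constitutively active in this strain.
Autoinducer-2 is present, so LomZ is active.
With repressor LomZ bound, *quvB* is not transcribed.
So QuvB is not produced.
With repressor CilN bound, *vorP* is not transcribed.
So VorP is not produced.
With no repressor bound, *fenH* is transcribed.

ON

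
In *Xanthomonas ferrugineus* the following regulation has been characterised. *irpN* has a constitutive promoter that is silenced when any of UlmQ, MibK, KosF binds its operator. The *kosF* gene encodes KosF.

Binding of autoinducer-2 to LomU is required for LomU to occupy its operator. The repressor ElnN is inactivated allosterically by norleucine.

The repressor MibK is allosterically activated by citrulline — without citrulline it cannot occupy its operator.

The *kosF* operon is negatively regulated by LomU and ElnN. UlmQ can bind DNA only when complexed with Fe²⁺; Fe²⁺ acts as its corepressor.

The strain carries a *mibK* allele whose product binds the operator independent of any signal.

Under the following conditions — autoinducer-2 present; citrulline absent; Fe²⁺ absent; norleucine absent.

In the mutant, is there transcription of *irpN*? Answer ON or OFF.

Fe²⁺ is absent, so UlmQ is inactive.
MibK is constitutively active in this strain.
Autoinducer-2 is present, so LomU is active.
Norleucine is absent, so ElnN is active.
With repressor LomU bound, *kosF* is not transcribed.
So KosF is not produced.
With repressor MibK bound, *irpN* is not transcribed.

OFF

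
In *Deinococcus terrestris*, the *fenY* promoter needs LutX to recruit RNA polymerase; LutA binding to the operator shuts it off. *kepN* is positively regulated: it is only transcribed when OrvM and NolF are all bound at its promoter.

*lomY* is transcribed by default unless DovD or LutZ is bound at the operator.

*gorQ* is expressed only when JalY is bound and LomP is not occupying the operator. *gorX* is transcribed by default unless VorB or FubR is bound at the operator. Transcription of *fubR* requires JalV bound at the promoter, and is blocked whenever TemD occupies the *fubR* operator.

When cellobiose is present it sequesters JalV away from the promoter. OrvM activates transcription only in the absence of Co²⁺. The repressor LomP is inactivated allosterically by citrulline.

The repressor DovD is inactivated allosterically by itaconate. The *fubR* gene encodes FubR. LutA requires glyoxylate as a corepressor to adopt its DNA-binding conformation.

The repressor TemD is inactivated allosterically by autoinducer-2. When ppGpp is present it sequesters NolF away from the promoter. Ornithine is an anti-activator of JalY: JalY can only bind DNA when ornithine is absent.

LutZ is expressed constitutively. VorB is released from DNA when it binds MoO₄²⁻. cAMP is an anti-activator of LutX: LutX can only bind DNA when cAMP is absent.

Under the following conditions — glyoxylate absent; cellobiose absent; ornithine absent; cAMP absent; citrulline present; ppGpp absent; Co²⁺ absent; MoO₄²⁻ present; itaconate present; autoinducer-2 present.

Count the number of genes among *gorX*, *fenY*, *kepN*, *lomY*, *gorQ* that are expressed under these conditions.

3

MoO₄²⁻ is present, so VorB is inactive.
Autoinducer-2 is present, so TemD is inactive.
Cellobiose is absent, so JalV is active.
No repressor is bound and JalV is active, so *fubR* is transcribed.
So FubR is produced and active.
With repressor FubR bound, *gorX* is not transcribed.
→ *gorX* is OFF.
cAMP is absent, so LutX is active.
Glyoxylate is absent, so LutA is inactive.
No repressor is bound and LutX is active, so *fenY* is transcribed.
→ *fenY* is ON.
Co²⁺ is absent, so OrvM is active.
ppGpp is absent, so NolF is active.
No repressor is bound and OrvM and NolF are active, so *kepN* is transcribed.
→ *kepN* is ON.
Itaconate is present, so DovD is inactive.
LutZ is produced constitutively and is active.
With repressor LutZ bound, *lomY* is not transcribed.
→ *lomY* is OFF.
Citrulline is present, so LomP is inactive.
Ornithine is absent, so JalY is active.
No repressor is bound and JalY is active, so *gorQ* is transcribed.
→ *gorQ* is ON.
3 of the 5 genes are transcribed.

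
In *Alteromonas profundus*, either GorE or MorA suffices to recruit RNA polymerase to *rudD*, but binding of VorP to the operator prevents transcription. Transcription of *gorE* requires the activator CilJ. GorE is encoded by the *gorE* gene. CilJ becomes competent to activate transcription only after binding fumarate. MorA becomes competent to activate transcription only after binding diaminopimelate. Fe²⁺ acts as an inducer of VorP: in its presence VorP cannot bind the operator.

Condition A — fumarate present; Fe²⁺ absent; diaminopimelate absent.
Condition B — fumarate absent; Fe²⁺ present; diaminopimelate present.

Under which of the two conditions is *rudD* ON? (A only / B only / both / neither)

Condition A:
Fumarate is present, so CilJ is active.
No repressor is bound and CilJ is active, so *gorE* is transcribed.
So GorE is produced and active.
Fe²⁺ is absent, so VorP is active.
Diaminopimelate is absent, so MorA is inactive.
With repressor VorP bound, *rudD* is not transcribed.
→ *rudD* is OFF in A.
Condition B:
Fumarate is absent, so CilJ is inactive.
Required activator CilJ is absent, so *gorE* is not transcribed.
So GorE is not produced.
Fe²⁺ is present, so VorP is inactive.
Diaminopimelate is present, so MorA is active.
Activator MorA is present, so *rudD* is transcribed.
→ *rudD* is ON in B.

B only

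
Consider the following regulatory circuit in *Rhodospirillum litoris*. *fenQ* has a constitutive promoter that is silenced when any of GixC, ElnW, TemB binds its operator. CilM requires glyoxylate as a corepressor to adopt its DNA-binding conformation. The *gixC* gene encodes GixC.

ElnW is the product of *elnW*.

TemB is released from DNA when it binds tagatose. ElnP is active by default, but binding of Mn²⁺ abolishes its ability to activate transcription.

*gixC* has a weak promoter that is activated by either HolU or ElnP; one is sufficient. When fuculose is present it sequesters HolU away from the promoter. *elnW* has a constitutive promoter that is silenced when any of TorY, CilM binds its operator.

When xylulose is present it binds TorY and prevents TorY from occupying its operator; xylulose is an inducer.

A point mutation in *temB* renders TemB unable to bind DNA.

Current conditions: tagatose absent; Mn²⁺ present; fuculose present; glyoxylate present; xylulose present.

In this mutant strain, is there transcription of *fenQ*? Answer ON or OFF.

ON

Fuculose is present, so HolU is inactive.
Mn²⁺ is present, so ElnP is inactive.
No activator is available at the *gixC* promoter, so *gixC* is not transcribed.
So GixC is not produced.
Xylulose is present, so TorY is inactive.
Glyoxylate is present, so CilM is active.
With repressor CilM bound, *elnW* is not transcribed.
So ElnW is not produced.
TemB is non-functional in this strain, so it has no effect.
With no repressor bound, *fenQ* is transcribed.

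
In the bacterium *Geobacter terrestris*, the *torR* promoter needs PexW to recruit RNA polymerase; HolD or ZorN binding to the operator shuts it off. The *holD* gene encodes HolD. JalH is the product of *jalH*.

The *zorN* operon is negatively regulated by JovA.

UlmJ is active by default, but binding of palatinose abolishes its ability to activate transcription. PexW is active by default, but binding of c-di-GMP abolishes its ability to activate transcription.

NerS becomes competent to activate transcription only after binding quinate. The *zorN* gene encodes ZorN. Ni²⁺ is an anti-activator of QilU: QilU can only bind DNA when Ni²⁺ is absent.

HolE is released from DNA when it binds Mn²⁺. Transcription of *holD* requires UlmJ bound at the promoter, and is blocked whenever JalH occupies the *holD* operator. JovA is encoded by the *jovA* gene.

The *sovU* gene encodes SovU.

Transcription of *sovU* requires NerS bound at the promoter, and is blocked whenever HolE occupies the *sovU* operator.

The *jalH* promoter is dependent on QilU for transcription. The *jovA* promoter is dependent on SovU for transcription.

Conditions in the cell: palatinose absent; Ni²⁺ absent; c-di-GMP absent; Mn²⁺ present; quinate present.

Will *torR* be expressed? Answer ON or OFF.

c-di-GMP is absent, so PexW is active.
Ni²⁺ is absent, so QilU is active.
No repressor is bound and QilU is active, so *jalH* is transcribed.
So JalH is produced and active.
Palatinose is absent, so UlmJ is active.
With repressor JalH bound, *holD* is not transcribed.
So HolD is not produced.
Quinate is present, so NerS is active.
Mn²⁺ is present, so HolE is inactive.
No repressor is bound and NerS is active, so *sovU* is transcribed.
So SovU is produced and active.
No repressor is bound and SovU is active, so *jovA* is transcribed.
So JovA is produced and active.
With repressor JovA bound, *zorN* is not transcribed.
So ZorN is not produced.
No repressor is bound and PexW is active, so *torR* is transcribed.

ON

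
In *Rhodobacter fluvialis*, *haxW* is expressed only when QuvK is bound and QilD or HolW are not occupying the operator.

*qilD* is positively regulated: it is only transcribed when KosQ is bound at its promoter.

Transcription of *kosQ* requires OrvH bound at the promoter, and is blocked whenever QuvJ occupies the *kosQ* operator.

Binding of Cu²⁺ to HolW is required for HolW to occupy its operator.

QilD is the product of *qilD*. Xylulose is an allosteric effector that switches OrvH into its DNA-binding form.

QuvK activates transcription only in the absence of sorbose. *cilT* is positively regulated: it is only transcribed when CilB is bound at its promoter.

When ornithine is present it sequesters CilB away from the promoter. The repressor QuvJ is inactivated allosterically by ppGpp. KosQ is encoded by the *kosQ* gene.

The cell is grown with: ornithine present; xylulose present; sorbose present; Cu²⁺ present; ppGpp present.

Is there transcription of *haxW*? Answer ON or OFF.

Xylulose is present, so OrvH is active.
ppGpp is present, so QuvJ is inactive.
No repressor is bound and OrvH is active, so *kosQ* is transcribed.
So KosQ is produced and active.
No repressor is bound and KosQ is active, so *qilD* is transcribed.
So QilD is produced and active.
Sorbose is present, so QuvK is inactive.
Cu²⁺ is present, so HolW is active.
With repressor QilD bound, *haxW* is not transcribed.

OFF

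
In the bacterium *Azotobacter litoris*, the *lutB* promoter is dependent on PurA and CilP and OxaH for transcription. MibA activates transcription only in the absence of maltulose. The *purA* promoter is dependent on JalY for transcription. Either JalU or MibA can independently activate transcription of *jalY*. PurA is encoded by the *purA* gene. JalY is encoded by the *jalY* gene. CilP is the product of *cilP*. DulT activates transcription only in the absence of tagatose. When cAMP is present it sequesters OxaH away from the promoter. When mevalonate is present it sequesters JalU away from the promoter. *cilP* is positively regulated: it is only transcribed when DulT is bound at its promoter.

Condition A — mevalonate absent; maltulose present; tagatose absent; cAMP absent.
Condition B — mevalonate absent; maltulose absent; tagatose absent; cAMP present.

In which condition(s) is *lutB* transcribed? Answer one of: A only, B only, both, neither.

Condition A:
Mevalonate is absent, so JalU is active.
Maltulose is present, so MibA is inactive.
Activator JalU is present, so *jalY* is transcribed.
So JalY is produced and active.
No repressor is bound and JalY is active, so *purA* is transcribed.
So PurA is produced and active.
Tagatose is absent, so DulT is active.
No repressor is bound and DulT is active, so *cilP* is transcribed.
So CilP is produced and active.
cAMP is absent, so OxaH is active.
No repressor is bound and PurA and CilP and OxaH are active, so *lutB* is transcribed.
→ *lutB* is ON in A.
Condition B:
Mevalonate is absent, so JalU is active.
Maltulose is absent, so MibA is active.
Activator JalU is present, so *jalY* is transcribed.
So JalY is produced and active.
No repressor is bound and JalY is active, so *purA* is transcribed.
So PurA is produced and active.
Tagatose is absent, so DulT is active.
No repressor is bound and DulT is active, so *cilP* is transcribed.
So CilP is produced and active.
cAMP is present, so OxaH is inactive.
Required activator OxaH is absent, so *lutB* is not transcribed.
→ *lutB* is OFF in B.

A only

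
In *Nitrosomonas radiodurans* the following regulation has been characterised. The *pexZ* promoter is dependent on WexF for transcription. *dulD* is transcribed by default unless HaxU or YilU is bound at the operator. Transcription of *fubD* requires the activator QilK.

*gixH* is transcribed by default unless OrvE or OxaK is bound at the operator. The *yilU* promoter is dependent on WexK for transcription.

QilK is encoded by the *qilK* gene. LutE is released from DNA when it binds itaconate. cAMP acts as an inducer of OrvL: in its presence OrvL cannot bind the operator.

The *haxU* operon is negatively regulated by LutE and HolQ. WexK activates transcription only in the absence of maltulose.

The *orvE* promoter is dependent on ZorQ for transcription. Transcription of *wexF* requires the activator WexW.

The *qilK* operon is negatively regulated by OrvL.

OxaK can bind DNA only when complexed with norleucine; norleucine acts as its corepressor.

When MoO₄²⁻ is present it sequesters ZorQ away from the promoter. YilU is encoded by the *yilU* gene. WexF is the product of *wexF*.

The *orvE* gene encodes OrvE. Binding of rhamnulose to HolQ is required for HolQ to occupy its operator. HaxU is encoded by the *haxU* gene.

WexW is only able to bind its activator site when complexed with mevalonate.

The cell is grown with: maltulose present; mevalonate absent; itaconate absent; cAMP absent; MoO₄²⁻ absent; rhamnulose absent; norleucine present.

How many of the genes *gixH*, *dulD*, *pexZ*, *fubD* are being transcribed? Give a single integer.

1

MoO₄²⁻ is absent, so ZorQ is active.
No repressor is bound and ZorQ is active, so *orvE* is transcribed.
So OrvE is produced and active.
Norleucine is present, so OxaK is active.
With repressor OrvE bound, *gixH* is not transcribed.
→ *gixH* is OFF.
Itaconate is absent, so LutE is active.
Rhamnulose is absent, so HolQ is inactive.
With repressor LutE bound, *haxU* is not transcribed.
So HaxU is not produced.
Maltulose is present, so WexK is inactive.
Required activator WexK is absent, so *yilU* is not transcribed.
So YilU is not produced.
With no repressor bound, *dulD* is transcribed.
→ *dulD* is ON.
Mevalonate is absent, so WexW is inactive.
Required activator WexW is absent, so *wexF* is not transcribed.
So WexF is not produced.
Required activator WexF is absent, so *pexZ* is not transcribed.
→ *pexZ* is OFF.
cAMP is absent, so OrvL is active.
With repressor OrvL bound, *qilK* is not transcribed.
So QilK is not produced.
Required activator QilK is absent, so *fubD* is not transcribed.
→ *fubD* is OFF.
1 of the 4 genes is transcribed.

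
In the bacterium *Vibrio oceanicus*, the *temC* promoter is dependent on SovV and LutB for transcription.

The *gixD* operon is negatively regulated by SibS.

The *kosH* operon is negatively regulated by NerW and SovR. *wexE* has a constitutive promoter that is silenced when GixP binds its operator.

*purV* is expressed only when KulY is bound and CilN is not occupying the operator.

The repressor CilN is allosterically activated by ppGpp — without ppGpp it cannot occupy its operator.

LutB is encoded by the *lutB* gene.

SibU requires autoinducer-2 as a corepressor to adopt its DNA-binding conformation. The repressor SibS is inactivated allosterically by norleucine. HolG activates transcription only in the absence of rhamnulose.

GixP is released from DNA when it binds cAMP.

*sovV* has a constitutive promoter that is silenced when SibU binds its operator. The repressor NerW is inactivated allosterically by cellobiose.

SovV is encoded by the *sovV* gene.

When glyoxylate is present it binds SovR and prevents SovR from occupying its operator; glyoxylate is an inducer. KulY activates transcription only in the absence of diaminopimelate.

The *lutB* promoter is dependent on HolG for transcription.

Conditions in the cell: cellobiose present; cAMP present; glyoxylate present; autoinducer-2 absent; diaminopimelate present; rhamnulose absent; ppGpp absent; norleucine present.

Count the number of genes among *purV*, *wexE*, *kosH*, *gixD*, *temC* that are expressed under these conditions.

ppGpp is absent, so CilN is inactive.
Diaminopimelate is present, so KulY is inactive.
Required activator KulY is absent, so *purV* is not transcribed.
→ *purV* is OFF.
cAMP is present, so GixP is inactive.
With no repressor bound, *wexE* is transcribed.
→ *wexE* is ON.
Cellobiose is present, so NerW is inactive.
Glyoxylate is present, so SovR is inactive.
With no repressor bound, *kosH* is transcribed.
→ *kosH* is ON.
Norleucine is present, so SibS is inactive.
With no repressor bound, *gixD* is transcribed.
→ *gixD* is ON.
Autoinducer-2 is absent, so SibU is inactive.
With no repressor bound, *sovV* is transcribed.
So SovV is produced and active.
Rhamnulose is absent, so HolG is active.
No repressor is bound and HolG is active, so *lutB* is transcribed.
So LutB is produced and active.
No repressor is bound and SovV and LutB are active, so *temC* is transcribed.
→ *temC* is ON.
4 of the 5 genes are transcribed.

4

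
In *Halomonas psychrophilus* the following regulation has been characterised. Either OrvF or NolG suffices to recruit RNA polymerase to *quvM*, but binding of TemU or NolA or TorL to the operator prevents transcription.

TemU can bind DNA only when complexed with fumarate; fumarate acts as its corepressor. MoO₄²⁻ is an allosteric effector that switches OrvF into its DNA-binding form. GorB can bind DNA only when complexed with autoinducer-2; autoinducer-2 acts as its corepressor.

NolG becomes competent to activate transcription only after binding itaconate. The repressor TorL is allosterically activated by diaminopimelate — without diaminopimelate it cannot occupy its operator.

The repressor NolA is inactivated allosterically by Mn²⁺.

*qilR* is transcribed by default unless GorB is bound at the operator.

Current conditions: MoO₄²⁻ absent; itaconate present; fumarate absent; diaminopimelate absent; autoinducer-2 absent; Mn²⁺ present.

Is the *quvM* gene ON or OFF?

Fumarate is absent, so TemU is inactive.
MoO₄²⁻ is absent, so OrvF is inactive.
Itaconate is present, so NolG is active.
Mn²⁺ is present, so NolA is inactive.
Diaminopimelate is absent, so TorL is inactive.
Activator NolG is present, so *quvM* is transcribed.

ON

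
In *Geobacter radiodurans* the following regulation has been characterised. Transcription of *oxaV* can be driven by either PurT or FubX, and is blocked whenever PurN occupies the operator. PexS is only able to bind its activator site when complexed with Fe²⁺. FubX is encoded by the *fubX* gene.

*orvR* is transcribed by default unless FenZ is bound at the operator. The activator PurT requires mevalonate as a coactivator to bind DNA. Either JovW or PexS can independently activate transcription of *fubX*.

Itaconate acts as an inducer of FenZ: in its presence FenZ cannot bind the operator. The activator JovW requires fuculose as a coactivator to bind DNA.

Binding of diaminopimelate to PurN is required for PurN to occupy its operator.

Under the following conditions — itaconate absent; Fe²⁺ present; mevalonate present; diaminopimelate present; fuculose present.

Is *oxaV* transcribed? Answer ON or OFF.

Diaminopimelate is present, so PurN is active.
Mevalonate is present, so PurT is active.
Fuculose is present, so JovW is active.
Fe²⁺ is present, so PexS is active.
Activator JovW is present, so *fubX* is transcribed.
So FubX is produced and active.
With repressor PurN bound, *oxaV* is not transcribed.

OFF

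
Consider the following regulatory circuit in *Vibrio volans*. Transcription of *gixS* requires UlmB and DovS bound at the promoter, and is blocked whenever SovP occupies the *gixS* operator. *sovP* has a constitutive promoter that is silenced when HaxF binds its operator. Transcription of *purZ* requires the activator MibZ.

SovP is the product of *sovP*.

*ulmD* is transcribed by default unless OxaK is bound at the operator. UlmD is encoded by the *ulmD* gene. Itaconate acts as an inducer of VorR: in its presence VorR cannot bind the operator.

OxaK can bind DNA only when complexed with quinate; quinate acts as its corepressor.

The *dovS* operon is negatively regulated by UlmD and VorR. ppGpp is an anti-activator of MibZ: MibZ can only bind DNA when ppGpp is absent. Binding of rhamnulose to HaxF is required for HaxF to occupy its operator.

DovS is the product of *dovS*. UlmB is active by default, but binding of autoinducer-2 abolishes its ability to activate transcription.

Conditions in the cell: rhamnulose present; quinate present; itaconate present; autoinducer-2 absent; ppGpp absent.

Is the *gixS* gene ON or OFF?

ON

Autoinducer-2 is absent, so UlmB is active.
Quinate is present, so OxaK is active.
With repressor OxaK bound, *ulmD* is not transcribed.
So UlmD is not produced.
Itaconate is present, so VorR is inactive.
With no repressor bound, *dovS* is transcribed.
So DovS is produced and active.
Rhamnulose is present, so HaxF is active.
With repressor HaxF bound, *sovP* is not transcribed.
So SovP is not produced.
No repressor is bound and UlmB and DovS are active, so *gixS* is transcribed.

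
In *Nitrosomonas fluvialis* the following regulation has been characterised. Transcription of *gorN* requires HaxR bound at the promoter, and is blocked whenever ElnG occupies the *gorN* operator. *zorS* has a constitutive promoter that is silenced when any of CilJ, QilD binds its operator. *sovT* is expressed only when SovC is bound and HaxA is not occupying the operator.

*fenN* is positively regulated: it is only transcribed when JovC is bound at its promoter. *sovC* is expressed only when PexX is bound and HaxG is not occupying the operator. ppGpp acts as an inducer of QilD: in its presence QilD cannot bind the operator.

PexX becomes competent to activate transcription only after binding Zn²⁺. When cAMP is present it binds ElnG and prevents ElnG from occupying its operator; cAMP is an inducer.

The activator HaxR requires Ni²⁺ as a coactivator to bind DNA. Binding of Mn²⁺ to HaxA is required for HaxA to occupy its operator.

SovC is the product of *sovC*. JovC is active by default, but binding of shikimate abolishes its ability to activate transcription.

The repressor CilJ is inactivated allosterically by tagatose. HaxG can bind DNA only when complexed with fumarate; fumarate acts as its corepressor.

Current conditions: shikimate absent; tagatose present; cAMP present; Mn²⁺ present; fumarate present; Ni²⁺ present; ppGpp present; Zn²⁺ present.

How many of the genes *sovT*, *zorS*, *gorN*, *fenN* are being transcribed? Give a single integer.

Fumarate is present, so HaxG is active.
Zn²⁺ is present, so PexX is active.
With repressor HaxG bound, *sovC* is not transcribed.
So SovC is not produced.
Mn²⁺ is present, so HaxA is active.
With repressor HaxA bound, *sovT* is not transcribed.
→ *sovT* is OFF.
Tagatose is present, so CilJ is inactive.
ppGpp is present, so QilD is inactive.
With no repressor bound, *zorS* is transcribed.
→ *zorS* is ON.
cAMP is present, so ElnG is inactive.
Ni²⁺ is present, so HaxR is active.
No repressor is bound and HaxR is active, so *gorN* is transcribed.
→ *gorN* is ON.
Shikimate is absent, so JovC is active.
No repressor is bound and JovC is active, so *fenN* is transcribed.
→ *fenN* is ON.
3 of the 4 genes are transcribed.

3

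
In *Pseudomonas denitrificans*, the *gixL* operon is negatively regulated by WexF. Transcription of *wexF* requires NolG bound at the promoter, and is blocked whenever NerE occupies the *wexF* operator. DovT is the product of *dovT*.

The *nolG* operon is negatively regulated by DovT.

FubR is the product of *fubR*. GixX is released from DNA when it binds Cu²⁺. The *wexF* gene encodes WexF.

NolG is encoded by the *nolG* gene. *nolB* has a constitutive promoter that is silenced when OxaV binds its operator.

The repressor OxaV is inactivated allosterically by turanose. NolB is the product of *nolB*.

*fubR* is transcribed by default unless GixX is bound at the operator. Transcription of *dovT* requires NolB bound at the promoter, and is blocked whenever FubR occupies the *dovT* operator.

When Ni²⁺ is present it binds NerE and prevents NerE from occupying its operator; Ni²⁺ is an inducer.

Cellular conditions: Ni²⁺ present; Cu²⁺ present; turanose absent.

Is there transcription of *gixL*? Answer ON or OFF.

Turanose is absent, so OxaV is active.
With repressor OxaV bound, *nolB* is not transcribed.
So NolB is not produced.
Cu²⁺ is present, so GixX is inactive.
With no repressor bound, *fubR* is transcribed.
So FubR is produced and active.
With repressor FubR bound, *dovT* is not transcribed.
So DovT is not produced.
With no repressor bound, *nolG* is transcribed.
So NolG is produced and active.
Ni²⁺ is present, so NerE is inactive.
No repressor is bound and NolG is active, so *wexF* is transcribed.
So WexF is produced and active.
With repressor WexF bound, *gixL* is not transcribed.

OFF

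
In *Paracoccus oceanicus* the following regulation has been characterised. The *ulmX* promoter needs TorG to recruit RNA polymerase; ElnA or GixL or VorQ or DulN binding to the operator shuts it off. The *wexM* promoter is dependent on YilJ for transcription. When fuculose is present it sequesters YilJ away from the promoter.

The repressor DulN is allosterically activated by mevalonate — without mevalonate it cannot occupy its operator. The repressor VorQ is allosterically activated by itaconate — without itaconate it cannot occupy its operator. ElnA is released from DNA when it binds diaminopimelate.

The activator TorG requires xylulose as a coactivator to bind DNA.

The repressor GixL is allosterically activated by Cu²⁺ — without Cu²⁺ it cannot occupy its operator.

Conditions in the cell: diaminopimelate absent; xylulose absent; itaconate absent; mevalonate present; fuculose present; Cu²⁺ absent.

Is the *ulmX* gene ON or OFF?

OFF

Diaminopimelate is absent, so ElnA is active.
Cu²⁺ is absent, so GixL is inactive.
Itaconate is absent, so VorQ is inactive.
Mevalonate is present, so DulN is active.
Xylulose is absent, so TorG is inactive.
With repressor ElnA bound, *ulmX* is not transcribed.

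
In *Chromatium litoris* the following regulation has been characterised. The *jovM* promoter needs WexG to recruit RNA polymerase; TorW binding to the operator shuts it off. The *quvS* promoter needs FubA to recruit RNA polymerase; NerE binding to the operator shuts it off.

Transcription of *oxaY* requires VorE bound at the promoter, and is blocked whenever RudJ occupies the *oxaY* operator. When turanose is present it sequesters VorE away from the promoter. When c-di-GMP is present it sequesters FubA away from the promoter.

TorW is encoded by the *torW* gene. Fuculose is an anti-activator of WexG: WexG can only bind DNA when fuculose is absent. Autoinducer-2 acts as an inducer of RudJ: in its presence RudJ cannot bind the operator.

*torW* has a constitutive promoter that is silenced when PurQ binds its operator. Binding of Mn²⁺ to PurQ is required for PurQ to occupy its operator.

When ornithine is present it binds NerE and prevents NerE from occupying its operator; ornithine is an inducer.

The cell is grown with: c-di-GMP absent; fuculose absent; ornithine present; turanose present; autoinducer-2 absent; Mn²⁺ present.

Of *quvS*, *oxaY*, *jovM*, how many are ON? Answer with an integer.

Ornithine is present, so NerE is inactive.
c-di-GMP is absent, so FubA is active.
No repressor is bound and FubA is active, so *quvS* is transcribed.
→ *quvS* is ON.
Autoinducer-2 is absent, so RudJ is active.
Turanose is present, so VorE is inactive.
With repressor RudJ bound, *oxaY* is not transcribed.
→ *oxaY* is OFF.
Fuculose is absent, so WexG is active.
Mn²⁺ is present, so PurQ is active.
With repressor PurQ bound, *torW* is not transcribed.
So TorW is not produced.
No repressor is bound and WexG is active, so *jovM* is transcribed.
→ *jovM* is ON.
2 of the 3 genes are transcribed.

2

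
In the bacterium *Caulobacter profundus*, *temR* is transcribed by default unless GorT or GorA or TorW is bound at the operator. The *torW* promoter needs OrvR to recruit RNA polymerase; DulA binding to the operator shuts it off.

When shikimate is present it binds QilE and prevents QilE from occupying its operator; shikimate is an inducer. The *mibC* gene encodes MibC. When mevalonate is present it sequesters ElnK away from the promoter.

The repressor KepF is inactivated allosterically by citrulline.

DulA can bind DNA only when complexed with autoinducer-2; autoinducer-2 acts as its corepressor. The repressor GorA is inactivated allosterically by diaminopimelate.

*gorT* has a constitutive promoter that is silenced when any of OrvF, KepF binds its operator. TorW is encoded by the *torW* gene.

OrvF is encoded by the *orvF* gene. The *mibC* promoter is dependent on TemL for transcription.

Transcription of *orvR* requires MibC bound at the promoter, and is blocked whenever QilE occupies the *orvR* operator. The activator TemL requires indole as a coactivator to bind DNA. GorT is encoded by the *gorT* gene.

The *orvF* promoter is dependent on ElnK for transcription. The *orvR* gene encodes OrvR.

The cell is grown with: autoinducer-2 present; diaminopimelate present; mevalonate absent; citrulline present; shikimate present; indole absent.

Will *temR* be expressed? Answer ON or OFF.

Mevalonate is absent, so ElnK is active.
No repressor is bound and ElnK is active, so *orvF* is transcribed.
So OrvF is produced and active.
Citrulline is present, so KepF is inactive.
With repressor OrvF bound, *gorT* is not transcribed.
So GorT is not produced.
Diaminopimelate is present, so GorA is inactive.
Shikimate is present, so QilE is inactive.
Indole is absent, so TemL is inactive.
Required activator TemL is absent, so *mibC* is not transcribed.
So MibC is not produced.
Required activator MibC is absent, so *orvR* is not transcribed.
So OrvR is not produced.
Autoinducer-2 is present, so DulA is active.
With repressor DulA bound, *torW* is not transcribed.
So TorW is not produced.
With no repressor bound, *temR* is transcribed.

ON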